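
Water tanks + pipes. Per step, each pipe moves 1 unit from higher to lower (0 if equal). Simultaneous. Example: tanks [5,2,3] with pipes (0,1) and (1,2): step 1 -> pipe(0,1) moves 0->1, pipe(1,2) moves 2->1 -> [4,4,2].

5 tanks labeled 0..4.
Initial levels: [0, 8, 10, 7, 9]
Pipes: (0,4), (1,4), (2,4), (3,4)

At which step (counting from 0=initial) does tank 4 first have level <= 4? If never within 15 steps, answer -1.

Step 1: flows [4->0,4->1,2->4,4->3] -> levels [1 9 9 8 7]
Step 2: flows [4->0,1->4,2->4,3->4] -> levels [2 8 8 7 9]
Step 3: flows [4->0,4->1,4->2,4->3] -> levels [3 9 9 8 5]
Step 4: flows [4->0,1->4,2->4,3->4] -> levels [4 8 8 7 7]
Step 5: flows [4->0,1->4,2->4,3=4] -> levels [5 7 7 7 8]
Step 6: flows [4->0,4->1,4->2,4->3] -> levels [6 8 8 8 4]
Tank 4 first reaches <=4 at step 6

Answer: 6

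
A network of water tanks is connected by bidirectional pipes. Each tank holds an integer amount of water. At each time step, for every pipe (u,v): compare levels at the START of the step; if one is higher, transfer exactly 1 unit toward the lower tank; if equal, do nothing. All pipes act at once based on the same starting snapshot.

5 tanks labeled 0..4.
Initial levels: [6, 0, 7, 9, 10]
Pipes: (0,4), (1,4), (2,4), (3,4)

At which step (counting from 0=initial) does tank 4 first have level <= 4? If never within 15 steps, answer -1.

Step 1: flows [4->0,4->1,4->2,4->3] -> levels [7 1 8 10 6]
Step 2: flows [0->4,4->1,2->4,3->4] -> levels [6 2 7 9 8]
Step 3: flows [4->0,4->1,4->2,3->4] -> levels [7 3 8 8 6]
Step 4: flows [0->4,4->1,2->4,3->4] -> levels [6 4 7 7 8]
Step 5: flows [4->0,4->1,4->2,4->3] -> levels [7 5 8 8 4]
Tank 4 first reaches <=4 at step 5

Answer: 5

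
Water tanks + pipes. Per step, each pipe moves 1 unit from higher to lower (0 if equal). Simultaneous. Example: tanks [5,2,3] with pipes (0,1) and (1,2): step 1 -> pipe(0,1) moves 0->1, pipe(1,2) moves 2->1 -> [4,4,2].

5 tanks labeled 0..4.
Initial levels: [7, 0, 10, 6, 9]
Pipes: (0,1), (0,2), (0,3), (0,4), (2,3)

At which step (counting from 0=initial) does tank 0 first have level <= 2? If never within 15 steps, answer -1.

Answer: -1

Derivation:
Step 1: flows [0->1,2->0,0->3,4->0,2->3] -> levels [7 1 8 8 8]
Step 2: flows [0->1,2->0,3->0,4->0,2=3] -> levels [9 2 7 7 7]
Step 3: flows [0->1,0->2,0->3,0->4,2=3] -> levels [5 3 8 8 8]
Step 4: flows [0->1,2->0,3->0,4->0,2=3] -> levels [7 4 7 7 7]
Step 5: flows [0->1,0=2,0=3,0=4,2=3] -> levels [6 5 7 7 7]
Step 6: flows [0->1,2->0,3->0,4->0,2=3] -> levels [8 6 6 6 6]
Step 7: flows [0->1,0->2,0->3,0->4,2=3] -> levels [4 7 7 7 7]
Step 8: flows [1->0,2->0,3->0,4->0,2=3] -> levels [8 6 6 6 6]
  -> period-2 cycle (repeats step 6); tank 0 never drops to <=2
Tank 0 never reaches <=2 within 15 steps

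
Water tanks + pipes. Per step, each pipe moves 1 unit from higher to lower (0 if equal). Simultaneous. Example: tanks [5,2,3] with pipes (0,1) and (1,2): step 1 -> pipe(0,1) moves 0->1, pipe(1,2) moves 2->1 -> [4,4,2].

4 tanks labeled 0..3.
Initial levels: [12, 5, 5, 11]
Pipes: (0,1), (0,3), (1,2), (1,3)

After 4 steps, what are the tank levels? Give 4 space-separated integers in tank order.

Answer: 10 7 8 8

Derivation:
Step 1: flows [0->1,0->3,1=2,3->1] -> levels [10 7 5 11]
Step 2: flows [0->1,3->0,1->2,3->1] -> levels [10 8 6 9]
Step 3: flows [0->1,0->3,1->2,3->1] -> levels [8 9 7 9]
Step 4: flows [1->0,3->0,1->2,1=3] -> levels [10 7 8 8]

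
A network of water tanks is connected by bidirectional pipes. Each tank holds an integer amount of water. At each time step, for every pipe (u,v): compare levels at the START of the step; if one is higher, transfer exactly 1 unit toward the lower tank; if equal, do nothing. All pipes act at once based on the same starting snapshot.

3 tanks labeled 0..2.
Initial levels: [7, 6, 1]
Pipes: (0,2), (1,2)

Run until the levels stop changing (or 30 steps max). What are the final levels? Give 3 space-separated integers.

Answer: 4 4 6

Derivation:
Step 1: flows [0->2,1->2] -> levels [6 5 3]
Step 2: flows [0->2,1->2] -> levels [5 4 5]
Step 3: flows [0=2,2->1] -> levels [5 5 4]
Step 4: flows [0->2,1->2] -> levels [4 4 6]
Step 5: flows [2->0,2->1] -> levels [5 5 4]
  -> period-2 cycle: step 5 state = step 3 state; never stabilizes
  -> state at step 30: (30-3) mod 2 = 1, same as step 4 -> [4 4 6]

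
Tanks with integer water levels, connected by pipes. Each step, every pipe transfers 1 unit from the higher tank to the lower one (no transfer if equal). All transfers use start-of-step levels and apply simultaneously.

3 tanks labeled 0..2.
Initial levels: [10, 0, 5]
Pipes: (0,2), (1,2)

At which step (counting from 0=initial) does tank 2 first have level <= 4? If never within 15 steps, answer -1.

Answer: -1

Derivation:
Step 1: flows [0->2,2->1] -> levels [9 1 5]
Step 2: flows [0->2,2->1] -> levels [8 2 5]
Step 3: flows [0->2,2->1] -> levels [7 3 5]
Step 4: flows [0->2,2->1] -> levels [6 4 5]
Step 5: flows [0->2,2->1] -> levels [5 5 5]
Step 6: flows [0=2,1=2] -> levels [5 5 5]
  -> stable; tank 2 stays at 5 > 4
Tank 2 never reaches <=4 within 15 steps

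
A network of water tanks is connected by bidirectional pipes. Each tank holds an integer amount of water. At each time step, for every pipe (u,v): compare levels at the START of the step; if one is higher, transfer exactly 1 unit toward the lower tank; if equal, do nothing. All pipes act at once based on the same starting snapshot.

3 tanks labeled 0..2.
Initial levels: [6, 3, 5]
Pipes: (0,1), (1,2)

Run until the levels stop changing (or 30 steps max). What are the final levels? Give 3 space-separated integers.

Answer: 5 4 5

Derivation:
Step 1: flows [0->1,2->1] -> levels [5 5 4]
Step 2: flows [0=1,1->2] -> levels [5 4 5]
Step 3: flows [0->1,2->1] -> levels [4 6 4]
Step 4: flows [1->0,1->2] -> levels [5 4 5]
  -> period-2 cycle: step 4 state = step 2 state; never stabilizes
  -> state at step 30: (30-2) mod 2 = 0, same as step 2 -> [5 4 5]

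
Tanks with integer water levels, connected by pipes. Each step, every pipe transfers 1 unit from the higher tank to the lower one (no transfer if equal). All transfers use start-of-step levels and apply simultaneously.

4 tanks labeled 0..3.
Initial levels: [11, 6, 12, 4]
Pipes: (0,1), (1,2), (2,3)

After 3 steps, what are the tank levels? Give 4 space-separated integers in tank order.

Step 1: flows [0->1,2->1,2->3] -> levels [10 8 10 5]
Step 2: flows [0->1,2->1,2->3] -> levels [9 10 8 6]
Step 3: flows [1->0,1->2,2->3] -> levels [10 8 8 7]

Answer: 10 8 8 7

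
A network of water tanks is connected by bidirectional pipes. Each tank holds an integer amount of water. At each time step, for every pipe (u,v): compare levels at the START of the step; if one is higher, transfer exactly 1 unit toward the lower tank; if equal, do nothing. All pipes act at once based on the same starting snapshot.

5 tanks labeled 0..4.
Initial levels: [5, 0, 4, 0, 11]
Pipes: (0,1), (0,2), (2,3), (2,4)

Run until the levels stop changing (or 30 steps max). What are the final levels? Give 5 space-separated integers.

Answer: 2 4 6 3 5

Derivation:
Step 1: flows [0->1,0->2,2->3,4->2] -> levels [3 1 5 1 10]
Step 2: flows [0->1,2->0,2->3,4->2] -> levels [3 2 4 2 9]
Step 3: flows [0->1,2->0,2->3,4->2] -> levels [3 3 3 3 8]
Step 4: flows [0=1,0=2,2=3,4->2] -> levels [3 3 4 3 7]
Step 5: flows [0=1,2->0,2->3,4->2] -> levels [4 3 3 4 6]
Step 6: flows [0->1,0->2,3->2,4->2] -> levels [2 4 6 3 5]
Step 7: flows [1->0,2->0,2->3,2->4] -> levels [4 3 3 4 6]
  -> period-2 cycle: step 7 state = step 5 state; never stabilizes
  -> state at step 30: (30-5) mod 2 = 1, same as step 6 -> [2 4 6 3 5]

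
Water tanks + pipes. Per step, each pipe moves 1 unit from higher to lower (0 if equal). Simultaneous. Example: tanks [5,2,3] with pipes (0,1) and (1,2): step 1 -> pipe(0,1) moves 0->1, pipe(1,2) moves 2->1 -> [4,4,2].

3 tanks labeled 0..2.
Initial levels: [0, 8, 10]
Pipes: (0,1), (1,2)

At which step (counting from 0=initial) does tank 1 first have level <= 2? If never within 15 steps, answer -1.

Answer: -1

Derivation:
Step 1: flows [1->0,2->1] -> levels [1 8 9]
Step 2: flows [1->0,2->1] -> levels [2 8 8]
Step 3: flows [1->0,1=2] -> levels [3 7 8]
Step 4: flows [1->0,2->1] -> levels [4 7 7]
Step 5: flows [1->0,1=2] -> levels [5 6 7]
Step 6: flows [1->0,2->1] -> levels [6 6 6]
Step 7: flows [0=1,1=2] -> levels [6 6 6]
  -> stable; tank 1 stays at 6 > 2
Tank 1 never reaches <=2 within 15 steps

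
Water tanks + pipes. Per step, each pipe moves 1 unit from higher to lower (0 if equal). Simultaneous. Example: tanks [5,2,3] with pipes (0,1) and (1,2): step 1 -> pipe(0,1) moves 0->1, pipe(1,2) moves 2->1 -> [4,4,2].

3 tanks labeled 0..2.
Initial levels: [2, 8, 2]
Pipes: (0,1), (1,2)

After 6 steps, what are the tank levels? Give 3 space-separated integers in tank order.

Answer: 4 4 4

Derivation:
Step 1: flows [1->0,1->2] -> levels [3 6 3]
Step 2: flows [1->0,1->2] -> levels [4 4 4]
Step 3: flows [0=1,1=2] -> levels [4 4 4]
  -> stable; steps 4..6 unchanged -> [4 4 4]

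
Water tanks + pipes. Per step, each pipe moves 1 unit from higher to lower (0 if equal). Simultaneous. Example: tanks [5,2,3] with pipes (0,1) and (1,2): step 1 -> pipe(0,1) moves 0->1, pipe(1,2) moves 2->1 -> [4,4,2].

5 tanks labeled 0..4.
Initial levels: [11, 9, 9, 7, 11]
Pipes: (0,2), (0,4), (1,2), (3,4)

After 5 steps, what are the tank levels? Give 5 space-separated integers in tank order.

Step 1: flows [0->2,0=4,1=2,4->3] -> levels [10 9 10 8 10]
Step 2: flows [0=2,0=4,2->1,4->3] -> levels [10 10 9 9 9]
Step 3: flows [0->2,0->4,1->2,3=4] -> levels [8 9 11 9 10]
Step 4: flows [2->0,4->0,2->1,4->3] -> levels [10 10 9 10 8]
Step 5: flows [0->2,0->4,1->2,3->4] -> levels [8 9 11 9 10]

Answer: 8 9 11 9 10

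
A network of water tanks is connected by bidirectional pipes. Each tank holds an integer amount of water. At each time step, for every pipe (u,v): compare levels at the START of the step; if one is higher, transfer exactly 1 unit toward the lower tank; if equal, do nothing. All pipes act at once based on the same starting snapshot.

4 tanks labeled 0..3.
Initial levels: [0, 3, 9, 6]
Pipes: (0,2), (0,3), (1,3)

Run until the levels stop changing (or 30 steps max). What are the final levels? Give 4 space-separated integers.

Answer: 6 4 5 3

Derivation:
Step 1: flows [2->0,3->0,3->1] -> levels [2 4 8 4]
Step 2: flows [2->0,3->0,1=3] -> levels [4 4 7 3]
Step 3: flows [2->0,0->3,1->3] -> levels [4 3 6 5]
Step 4: flows [2->0,3->0,3->1] -> levels [6 4 5 3]
Step 5: flows [0->2,0->3,1->3] -> levels [4 3 6 5]
  -> period-2 cycle: step 5 state = step 3 state; never stabilizes
  -> state at step 30: (30-3) mod 2 = 1, same as step 4 -> [6 4 5 3]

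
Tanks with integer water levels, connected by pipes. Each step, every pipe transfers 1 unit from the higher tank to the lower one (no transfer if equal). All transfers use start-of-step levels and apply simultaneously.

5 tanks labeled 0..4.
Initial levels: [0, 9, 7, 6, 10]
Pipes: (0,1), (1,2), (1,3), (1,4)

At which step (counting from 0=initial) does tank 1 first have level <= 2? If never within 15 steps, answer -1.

Step 1: flows [1->0,1->2,1->3,4->1] -> levels [1 7 8 7 9]
Step 2: flows [1->0,2->1,1=3,4->1] -> levels [2 8 7 7 8]
Step 3: flows [1->0,1->2,1->3,1=4] -> levels [3 5 8 8 8]
Step 4: flows [1->0,2->1,3->1,4->1] -> levels [4 7 7 7 7]
Step 5: flows [1->0,1=2,1=3,1=4] -> levels [5 6 7 7 7]
Step 6: flows [1->0,2->1,3->1,4->1] -> levels [6 8 6 6 6]
Step 7: flows [1->0,1->2,1->3,1->4] -> levels [7 4 7 7 7]
Step 8: flows [0->1,2->1,3->1,4->1] -> levels [6 8 6 6 6]
  -> period-2 cycle (repeats step 6); tank 1 never drops to <=2
Tank 1 never reaches <=2 within 15 steps

Answer: -1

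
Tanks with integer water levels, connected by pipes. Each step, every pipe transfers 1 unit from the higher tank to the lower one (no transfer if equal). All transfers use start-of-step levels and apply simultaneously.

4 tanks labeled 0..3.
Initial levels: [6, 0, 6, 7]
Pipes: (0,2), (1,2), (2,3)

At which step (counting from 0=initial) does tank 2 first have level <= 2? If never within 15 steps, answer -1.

Answer: -1

Derivation:
Step 1: flows [0=2,2->1,3->2] -> levels [6 1 6 6]
Step 2: flows [0=2,2->1,2=3] -> levels [6 2 5 6]
Step 3: flows [0->2,2->1,3->2] -> levels [5 3 6 5]
Step 4: flows [2->0,2->1,2->3] -> levels [6 4 3 6]
Step 5: flows [0->2,1->2,3->2] -> levels [5 3 6 5]
  -> period-2 cycle (repeats step 3); tank 2 never drops to <=2
Tank 2 never reaches <=2 within 15 steps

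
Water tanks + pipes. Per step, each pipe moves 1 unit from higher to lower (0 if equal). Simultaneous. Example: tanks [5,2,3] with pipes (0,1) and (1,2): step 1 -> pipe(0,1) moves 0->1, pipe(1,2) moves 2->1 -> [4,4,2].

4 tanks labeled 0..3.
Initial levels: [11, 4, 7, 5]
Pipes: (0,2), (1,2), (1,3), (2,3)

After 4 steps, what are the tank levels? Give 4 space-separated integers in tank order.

Step 1: flows [0->2,2->1,3->1,2->3] -> levels [10 6 6 5]
Step 2: flows [0->2,1=2,1->3,2->3] -> levels [9 5 6 7]
Step 3: flows [0->2,2->1,3->1,3->2] -> levels [8 7 7 5]
Step 4: flows [0->2,1=2,1->3,2->3] -> levels [7 6 7 7]

Answer: 7 6 7 7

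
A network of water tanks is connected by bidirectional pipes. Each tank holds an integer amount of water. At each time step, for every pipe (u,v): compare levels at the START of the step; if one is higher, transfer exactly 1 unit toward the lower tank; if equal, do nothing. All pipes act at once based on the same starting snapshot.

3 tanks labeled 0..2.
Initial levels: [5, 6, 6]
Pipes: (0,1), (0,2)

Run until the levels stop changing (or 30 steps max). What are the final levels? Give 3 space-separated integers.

Step 1: flows [1->0,2->0] -> levels [7 5 5]
Step 2: flows [0->1,0->2] -> levels [5 6 6]
  -> period-2 cycle: step 2 state = step 0 state; never stabilizes
  -> state at step 30: (30-0) mod 2 = 0, same as step 0 -> [5 6 6]

Answer: 5 6 6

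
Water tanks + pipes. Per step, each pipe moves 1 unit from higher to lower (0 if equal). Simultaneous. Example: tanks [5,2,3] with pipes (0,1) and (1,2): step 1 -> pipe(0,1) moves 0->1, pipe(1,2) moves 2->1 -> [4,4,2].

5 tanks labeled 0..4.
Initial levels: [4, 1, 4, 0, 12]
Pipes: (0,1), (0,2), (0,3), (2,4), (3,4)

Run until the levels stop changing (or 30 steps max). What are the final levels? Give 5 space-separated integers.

Answer: 6 3 3 3 6

Derivation:
Step 1: flows [0->1,0=2,0->3,4->2,4->3] -> levels [2 2 5 2 10]
Step 2: flows [0=1,2->0,0=3,4->2,4->3] -> levels [3 2 5 3 8]
Step 3: flows [0->1,2->0,0=3,4->2,4->3] -> levels [3 3 5 4 6]
Step 4: flows [0=1,2->0,3->0,4->2,4->3] -> levels [5 3 5 4 4]
Step 5: flows [0->1,0=2,0->3,2->4,3=4] -> levels [3 4 4 5 5]
Step 6: flows [1->0,2->0,3->0,4->2,3=4] -> levels [6 3 4 4 4]
Step 7: flows [0->1,0->2,0->3,2=4,3=4] -> levels [3 4 5 5 4]
Step 8: flows [1->0,2->0,3->0,2->4,3->4] -> levels [6 3 3 3 6]
Step 9: flows [0->1,0->2,0->3,4->2,4->3] -> levels [3 4 5 5 4]
  -> period-2 cycle: step 9 state = step 7 state; never stabilizes
  -> state at step 30: (30-7) mod 2 = 1, same as step 8 -> [6 3 3 3 6]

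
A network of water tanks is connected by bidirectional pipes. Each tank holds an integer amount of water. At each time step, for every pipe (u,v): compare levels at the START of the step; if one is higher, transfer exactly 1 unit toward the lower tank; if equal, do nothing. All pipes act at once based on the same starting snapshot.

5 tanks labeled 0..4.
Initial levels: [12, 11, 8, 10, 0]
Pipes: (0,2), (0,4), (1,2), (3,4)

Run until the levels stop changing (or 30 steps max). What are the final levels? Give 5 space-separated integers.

Step 1: flows [0->2,0->4,1->2,3->4] -> levels [10 10 10 9 2]
Step 2: flows [0=2,0->4,1=2,3->4] -> levels [9 10 10 8 4]
Step 3: flows [2->0,0->4,1=2,3->4] -> levels [9 10 9 7 6]
Step 4: flows [0=2,0->4,1->2,3->4] -> levels [8 9 10 6 8]
Step 5: flows [2->0,0=4,2->1,4->3] -> levels [9 10 8 7 7]
Step 6: flows [0->2,0->4,1->2,3=4] -> levels [7 9 10 7 8]
Step 7: flows [2->0,4->0,2->1,4->3] -> levels [9 10 8 8 6]
Step 8: flows [0->2,0->4,1->2,3->4] -> levels [7 9 10 7 8]
  -> period-2 cycle: step 8 state = step 6 state; never stabilizes
  -> state at step 30: (30-6) mod 2 = 0, same as step 6 -> [7 9 10 7 8]

Answer: 7 9 10 7 8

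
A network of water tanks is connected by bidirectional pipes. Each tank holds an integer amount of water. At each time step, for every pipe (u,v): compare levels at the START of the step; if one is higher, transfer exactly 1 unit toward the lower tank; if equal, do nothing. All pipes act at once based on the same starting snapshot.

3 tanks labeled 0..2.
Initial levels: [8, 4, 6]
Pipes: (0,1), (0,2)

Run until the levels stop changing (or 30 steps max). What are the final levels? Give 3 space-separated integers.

Step 1: flows [0->1,0->2] -> levels [6 5 7]
Step 2: flows [0->1,2->0] -> levels [6 6 6]
Step 3: flows [0=1,0=2] -> levels [6 6 6]
  -> stable (no change)

Answer: 6 6 6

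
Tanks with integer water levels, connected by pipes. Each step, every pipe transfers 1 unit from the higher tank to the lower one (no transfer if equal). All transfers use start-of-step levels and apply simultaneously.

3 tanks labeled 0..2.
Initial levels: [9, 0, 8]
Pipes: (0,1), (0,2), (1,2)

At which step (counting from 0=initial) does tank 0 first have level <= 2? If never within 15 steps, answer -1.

Answer: -1

Derivation:
Step 1: flows [0->1,0->2,2->1] -> levels [7 2 8]
Step 2: flows [0->1,2->0,2->1] -> levels [7 4 6]
Step 3: flows [0->1,0->2,2->1] -> levels [5 6 6]
Step 4: flows [1->0,2->0,1=2] -> levels [7 5 5]
Step 5: flows [0->1,0->2,1=2] -> levels [5 6 6]
  -> period-2 cycle (repeats step 3); tank 0 never drops to <=2
Tank 0 never reaches <=2 within 15 steps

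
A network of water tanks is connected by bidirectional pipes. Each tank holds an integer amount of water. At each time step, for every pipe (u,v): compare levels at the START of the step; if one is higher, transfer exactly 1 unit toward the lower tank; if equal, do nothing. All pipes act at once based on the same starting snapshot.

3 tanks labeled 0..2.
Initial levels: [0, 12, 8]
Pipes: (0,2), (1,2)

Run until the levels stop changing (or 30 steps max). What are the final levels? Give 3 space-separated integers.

Answer: 6 6 8

Derivation:
Step 1: flows [2->0,1->2] -> levels [1 11 8]
Step 2: flows [2->0,1->2] -> levels [2 10 8]
Step 3: flows [2->0,1->2] -> levels [3 9 8]
Step 4: flows [2->0,1->2] -> levels [4 8 8]
Step 5: flows [2->0,1=2] -> levels [5 8 7]
Step 6: flows [2->0,1->2] -> levels [6 7 7]
Step 7: flows [2->0,1=2] -> levels [7 7 6]
Step 8: flows [0->2,1->2] -> levels [6 6 8]
Step 9: flows [2->0,2->1] -> levels [7 7 6]
  -> period-2 cycle: step 9 state = step 7 state; never stabilizes
  -> state at step 30: (30-7) mod 2 = 1, same as step 8 -> [6 6 8]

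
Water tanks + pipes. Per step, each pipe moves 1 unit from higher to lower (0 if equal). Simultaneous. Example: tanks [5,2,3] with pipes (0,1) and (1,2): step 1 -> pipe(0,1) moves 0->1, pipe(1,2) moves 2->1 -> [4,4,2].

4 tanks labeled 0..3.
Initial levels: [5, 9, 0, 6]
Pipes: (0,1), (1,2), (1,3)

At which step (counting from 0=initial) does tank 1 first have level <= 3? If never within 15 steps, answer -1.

Answer: 5

Derivation:
Step 1: flows [1->0,1->2,1->3] -> levels [6 6 1 7]
Step 2: flows [0=1,1->2,3->1] -> levels [6 6 2 6]
Step 3: flows [0=1,1->2,1=3] -> levels [6 5 3 6]
Step 4: flows [0->1,1->2,3->1] -> levels [5 6 4 5]
Step 5: flows [1->0,1->2,1->3] -> levels [6 3 5 6]
Tank 1 first reaches <=3 at step 5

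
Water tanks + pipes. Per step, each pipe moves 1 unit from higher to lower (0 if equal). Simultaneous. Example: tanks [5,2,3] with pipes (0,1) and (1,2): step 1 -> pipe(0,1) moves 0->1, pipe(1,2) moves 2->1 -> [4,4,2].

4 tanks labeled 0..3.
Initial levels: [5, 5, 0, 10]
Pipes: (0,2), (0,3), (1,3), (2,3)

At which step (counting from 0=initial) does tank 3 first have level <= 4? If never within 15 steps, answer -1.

Answer: 2

Derivation:
Step 1: flows [0->2,3->0,3->1,3->2] -> levels [5 6 2 7]
Step 2: flows [0->2,3->0,3->1,3->2] -> levels [5 7 4 4]
Tank 3 first reaches <=4 at step 2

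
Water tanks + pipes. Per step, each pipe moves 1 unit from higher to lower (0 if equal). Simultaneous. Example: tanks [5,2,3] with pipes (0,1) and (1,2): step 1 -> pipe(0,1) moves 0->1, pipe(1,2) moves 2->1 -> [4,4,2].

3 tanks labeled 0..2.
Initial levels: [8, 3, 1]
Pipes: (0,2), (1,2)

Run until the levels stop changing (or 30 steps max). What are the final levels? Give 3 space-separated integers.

Answer: 4 4 4

Derivation:
Step 1: flows [0->2,1->2] -> levels [7 2 3]
Step 2: flows [0->2,2->1] -> levels [6 3 3]
Step 3: flows [0->2,1=2] -> levels [5 3 4]
Step 4: flows [0->2,2->1] -> levels [4 4 4]
Step 5: flows [0=2,1=2] -> levels [4 4 4]
  -> stable (no change)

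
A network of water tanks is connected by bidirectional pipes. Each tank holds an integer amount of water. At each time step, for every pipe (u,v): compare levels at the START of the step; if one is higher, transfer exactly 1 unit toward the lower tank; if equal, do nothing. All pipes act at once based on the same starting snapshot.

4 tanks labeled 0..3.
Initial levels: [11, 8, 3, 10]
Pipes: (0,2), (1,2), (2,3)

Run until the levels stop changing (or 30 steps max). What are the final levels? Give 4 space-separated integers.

Answer: 8 7 9 8

Derivation:
Step 1: flows [0->2,1->2,3->2] -> levels [10 7 6 9]
Step 2: flows [0->2,1->2,3->2] -> levels [9 6 9 8]
Step 3: flows [0=2,2->1,2->3] -> levels [9 7 7 9]
Step 4: flows [0->2,1=2,3->2] -> levels [8 7 9 8]
Step 5: flows [2->0,2->1,2->3] -> levels [9 8 6 9]
Step 6: flows [0->2,1->2,3->2] -> levels [8 7 9 8]
  -> period-2 cycle: step 6 state = step 4 state; never stabilizes
  -> state at step 30: (30-4) mod 2 = 0, same as step 4 -> [8 7 9 8]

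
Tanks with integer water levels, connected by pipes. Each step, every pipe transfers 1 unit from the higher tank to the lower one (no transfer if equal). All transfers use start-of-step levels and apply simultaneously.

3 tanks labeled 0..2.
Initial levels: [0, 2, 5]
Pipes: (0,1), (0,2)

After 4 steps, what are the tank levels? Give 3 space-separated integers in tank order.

Answer: 1 3 3

Derivation:
Step 1: flows [1->0,2->0] -> levels [2 1 4]
Step 2: flows [0->1,2->0] -> levels [2 2 3]
Step 3: flows [0=1,2->0] -> levels [3 2 2]
Step 4: flows [0->1,0->2] -> levels [1 3 3]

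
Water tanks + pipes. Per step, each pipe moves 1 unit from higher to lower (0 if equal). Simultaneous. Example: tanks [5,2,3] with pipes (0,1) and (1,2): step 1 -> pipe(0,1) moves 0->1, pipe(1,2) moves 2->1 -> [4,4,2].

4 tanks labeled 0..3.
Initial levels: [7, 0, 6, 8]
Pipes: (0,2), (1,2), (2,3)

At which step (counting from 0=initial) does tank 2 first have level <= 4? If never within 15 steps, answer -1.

Step 1: flows [0->2,2->1,3->2] -> levels [6 1 7 7]
Step 2: flows [2->0,2->1,2=3] -> levels [7 2 5 7]
Step 3: flows [0->2,2->1,3->2] -> levels [6 3 6 6]
Step 4: flows [0=2,2->1,2=3] -> levels [6 4 5 6]
Step 5: flows [0->2,2->1,3->2] -> levels [5 5 6 5]
Step 6: flows [2->0,2->1,2->3] -> levels [6 6 3 6]
Tank 2 first reaches <=4 at step 6

Answer: 6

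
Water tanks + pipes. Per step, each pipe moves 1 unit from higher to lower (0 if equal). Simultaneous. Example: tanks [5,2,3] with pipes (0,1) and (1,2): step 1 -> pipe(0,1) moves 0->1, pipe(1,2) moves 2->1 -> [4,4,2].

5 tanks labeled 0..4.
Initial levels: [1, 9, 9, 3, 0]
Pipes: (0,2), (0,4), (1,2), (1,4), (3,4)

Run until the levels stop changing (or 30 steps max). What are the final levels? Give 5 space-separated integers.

Step 1: flows [2->0,0->4,1=2,1->4,3->4] -> levels [1 8 8 2 3]
Step 2: flows [2->0,4->0,1=2,1->4,4->3] -> levels [3 7 7 3 2]
Step 3: flows [2->0,0->4,1=2,1->4,3->4] -> levels [3 6 6 2 5]
Step 4: flows [2->0,4->0,1=2,1->4,4->3] -> levels [5 5 5 3 4]
Step 5: flows [0=2,0->4,1=2,1->4,4->3] -> levels [4 4 5 4 5]
Step 6: flows [2->0,4->0,2->1,4->1,4->3] -> levels [6 6 3 5 2]
Step 7: flows [0->2,0->4,1->2,1->4,3->4] -> levels [4 4 5 4 5]
  -> period-2 cycle: step 7 state = step 5 state; never stabilizes
  -> state at step 30: (30-5) mod 2 = 1, same as step 6 -> [6 6 3 5 2]

Answer: 6 6 3 5 2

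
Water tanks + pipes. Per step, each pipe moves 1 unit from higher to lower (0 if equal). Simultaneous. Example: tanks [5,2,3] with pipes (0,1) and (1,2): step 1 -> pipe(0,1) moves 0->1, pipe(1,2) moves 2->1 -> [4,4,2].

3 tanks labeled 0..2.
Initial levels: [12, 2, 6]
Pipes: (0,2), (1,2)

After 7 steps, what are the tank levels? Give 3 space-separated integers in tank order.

Step 1: flows [0->2,2->1] -> levels [11 3 6]
Step 2: flows [0->2,2->1] -> levels [10 4 6]
Step 3: flows [0->2,2->1] -> levels [9 5 6]
Step 4: flows [0->2,2->1] -> levels [8 6 6]
Step 5: flows [0->2,1=2] -> levels [7 6 7]
Step 6: flows [0=2,2->1] -> levels [7 7 6]
Step 7: flows [0->2,1->2] -> levels [6 6 8]

Answer: 6 6 8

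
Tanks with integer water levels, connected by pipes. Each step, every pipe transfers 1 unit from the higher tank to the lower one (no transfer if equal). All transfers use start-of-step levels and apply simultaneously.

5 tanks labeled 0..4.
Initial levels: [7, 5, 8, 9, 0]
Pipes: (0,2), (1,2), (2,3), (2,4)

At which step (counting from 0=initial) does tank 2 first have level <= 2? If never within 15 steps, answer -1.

Answer: -1

Derivation:
Step 1: flows [2->0,2->1,3->2,2->4] -> levels [8 6 6 8 1]
Step 2: flows [0->2,1=2,3->2,2->4] -> levels [7 6 7 7 2]
Step 3: flows [0=2,2->1,2=3,2->4] -> levels [7 7 5 7 3]
Step 4: flows [0->2,1->2,3->2,2->4] -> levels [6 6 7 6 4]
Step 5: flows [2->0,2->1,2->3,2->4] -> levels [7 7 3 7 5]
Step 6: flows [0->2,1->2,3->2,4->2] -> levels [6 6 7 6 4]
  -> period-2 cycle (repeats step 4); tank 2 never drops to <=2
Tank 2 never reaches <=2 within 15 steps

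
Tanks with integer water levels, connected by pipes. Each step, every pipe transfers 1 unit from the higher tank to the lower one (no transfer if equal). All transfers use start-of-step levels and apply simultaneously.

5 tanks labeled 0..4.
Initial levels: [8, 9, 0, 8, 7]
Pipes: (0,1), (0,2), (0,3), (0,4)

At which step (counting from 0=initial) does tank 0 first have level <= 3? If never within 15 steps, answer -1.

Step 1: flows [1->0,0->2,0=3,0->4] -> levels [7 8 1 8 8]
Step 2: flows [1->0,0->2,3->0,4->0] -> levels [9 7 2 7 7]
Step 3: flows [0->1,0->2,0->3,0->4] -> levels [5 8 3 8 8]
Step 4: flows [1->0,0->2,3->0,4->0] -> levels [7 7 4 7 7]
Step 5: flows [0=1,0->2,0=3,0=4] -> levels [6 7 5 7 7]
Step 6: flows [1->0,0->2,3->0,4->0] -> levels [8 6 6 6 6]
Step 7: flows [0->1,0->2,0->3,0->4] -> levels [4 7 7 7 7]
Step 8: flows [1->0,2->0,3->0,4->0] -> levels [8 6 6 6 6]
  -> period-2 cycle (repeats step 6); tank 0 never drops to <=3
Tank 0 never reaches <=3 within 15 steps

Answer: -1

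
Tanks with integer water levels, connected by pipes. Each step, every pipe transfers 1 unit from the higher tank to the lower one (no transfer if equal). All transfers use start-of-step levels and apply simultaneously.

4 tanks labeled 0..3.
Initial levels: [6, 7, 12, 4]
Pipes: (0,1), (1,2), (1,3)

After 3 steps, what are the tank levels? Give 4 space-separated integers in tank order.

Step 1: flows [1->0,2->1,1->3] -> levels [7 6 11 5]
Step 2: flows [0->1,2->1,1->3] -> levels [6 7 10 6]
Step 3: flows [1->0,2->1,1->3] -> levels [7 6 9 7]

Answer: 7 6 9 7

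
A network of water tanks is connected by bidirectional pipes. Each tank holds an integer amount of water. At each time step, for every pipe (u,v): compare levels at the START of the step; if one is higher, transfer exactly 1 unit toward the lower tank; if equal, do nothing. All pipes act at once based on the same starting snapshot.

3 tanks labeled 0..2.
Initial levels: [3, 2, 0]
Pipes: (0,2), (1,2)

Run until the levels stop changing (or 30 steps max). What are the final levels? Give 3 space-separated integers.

Answer: 2 2 1

Derivation:
Step 1: flows [0->2,1->2] -> levels [2 1 2]
Step 2: flows [0=2,2->1] -> levels [2 2 1]
Step 3: flows [0->2,1->2] -> levels [1 1 3]
Step 4: flows [2->0,2->1] -> levels [2 2 1]
  -> period-2 cycle: step 4 state = step 2 state; never stabilizes
  -> state at step 30: (30-2) mod 2 = 0, same as step 2 -> [2 2 1]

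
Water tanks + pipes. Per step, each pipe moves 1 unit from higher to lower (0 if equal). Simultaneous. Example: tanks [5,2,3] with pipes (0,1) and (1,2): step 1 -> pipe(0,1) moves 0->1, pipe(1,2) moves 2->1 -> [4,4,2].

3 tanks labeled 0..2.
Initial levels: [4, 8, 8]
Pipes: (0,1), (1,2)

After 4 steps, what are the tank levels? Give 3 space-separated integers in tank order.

Step 1: flows [1->0,1=2] -> levels [5 7 8]
Step 2: flows [1->0,2->1] -> levels [6 7 7]
Step 3: flows [1->0,1=2] -> levels [7 6 7]
Step 4: flows [0->1,2->1] -> levels [6 8 6]

Answer: 6 8 6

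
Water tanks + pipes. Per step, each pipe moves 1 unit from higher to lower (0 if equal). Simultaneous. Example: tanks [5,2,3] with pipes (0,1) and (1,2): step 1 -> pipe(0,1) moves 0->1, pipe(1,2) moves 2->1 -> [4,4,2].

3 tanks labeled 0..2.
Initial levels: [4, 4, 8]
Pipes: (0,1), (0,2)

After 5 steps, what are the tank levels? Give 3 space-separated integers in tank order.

Step 1: flows [0=1,2->0] -> levels [5 4 7]
Step 2: flows [0->1,2->0] -> levels [5 5 6]
Step 3: flows [0=1,2->0] -> levels [6 5 5]
Step 4: flows [0->1,0->2] -> levels [4 6 6]
Step 5: flows [1->0,2->0] -> levels [6 5 5]

Answer: 6 5 5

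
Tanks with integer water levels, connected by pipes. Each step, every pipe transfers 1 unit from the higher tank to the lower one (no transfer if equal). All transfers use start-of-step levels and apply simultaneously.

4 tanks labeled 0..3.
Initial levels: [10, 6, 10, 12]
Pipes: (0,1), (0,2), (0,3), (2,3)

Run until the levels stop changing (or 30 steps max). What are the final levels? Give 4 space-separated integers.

Answer: 11 9 9 9

Derivation:
Step 1: flows [0->1,0=2,3->0,3->2] -> levels [10 7 11 10]
Step 2: flows [0->1,2->0,0=3,2->3] -> levels [10 8 9 11]
Step 3: flows [0->1,0->2,3->0,3->2] -> levels [9 9 11 9]
Step 4: flows [0=1,2->0,0=3,2->3] -> levels [10 9 9 10]
Step 5: flows [0->1,0->2,0=3,3->2] -> levels [8 10 11 9]
Step 6: flows [1->0,2->0,3->0,2->3] -> levels [11 9 9 9]
Step 7: flows [0->1,0->2,0->3,2=3] -> levels [8 10 10 10]
Step 8: flows [1->0,2->0,3->0,2=3] -> levels [11 9 9 9]
  -> period-2 cycle: step 8 state = step 6 state; never stabilizes
  -> state at step 30: (30-6) mod 2 = 0, same as step 6 -> [11 9 9 9]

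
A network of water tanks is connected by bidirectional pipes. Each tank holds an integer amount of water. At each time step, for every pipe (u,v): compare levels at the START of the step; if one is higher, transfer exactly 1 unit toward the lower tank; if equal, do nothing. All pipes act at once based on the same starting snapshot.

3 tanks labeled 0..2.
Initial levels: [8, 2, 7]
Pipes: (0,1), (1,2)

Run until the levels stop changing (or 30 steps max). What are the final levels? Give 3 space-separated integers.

Step 1: flows [0->1,2->1] -> levels [7 4 6]
Step 2: flows [0->1,2->1] -> levels [6 6 5]
Step 3: flows [0=1,1->2] -> levels [6 5 6]
Step 4: flows [0->1,2->1] -> levels [5 7 5]
Step 5: flows [1->0,1->2] -> levels [6 5 6]
  -> period-2 cycle: step 5 state = step 3 state; never stabilizes
  -> state at step 30: (30-3) mod 2 = 1, same as step 4 -> [5 7 5]

Answer: 5 7 5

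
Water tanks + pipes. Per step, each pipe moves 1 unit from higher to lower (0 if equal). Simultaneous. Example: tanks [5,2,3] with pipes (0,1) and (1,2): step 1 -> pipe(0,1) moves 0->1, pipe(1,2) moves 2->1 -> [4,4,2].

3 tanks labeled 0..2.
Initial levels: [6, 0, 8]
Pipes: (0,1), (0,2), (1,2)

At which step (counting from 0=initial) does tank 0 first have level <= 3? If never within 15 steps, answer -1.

Step 1: flows [0->1,2->0,2->1] -> levels [6 2 6]
Step 2: flows [0->1,0=2,2->1] -> levels [5 4 5]
Step 3: flows [0->1,0=2,2->1] -> levels [4 6 4]
Step 4: flows [1->0,0=2,1->2] -> levels [5 4 5]
  -> period-2 cycle (repeats step 2); tank 0 never drops to <=3
Tank 0 never reaches <=3 within 15 steps

Answer: -1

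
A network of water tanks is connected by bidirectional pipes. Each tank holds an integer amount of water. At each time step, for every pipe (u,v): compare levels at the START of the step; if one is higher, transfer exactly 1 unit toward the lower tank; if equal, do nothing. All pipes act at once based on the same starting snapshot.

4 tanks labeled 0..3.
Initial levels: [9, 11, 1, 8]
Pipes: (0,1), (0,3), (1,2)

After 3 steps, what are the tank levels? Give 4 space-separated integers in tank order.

Step 1: flows [1->0,0->3,1->2] -> levels [9 9 2 9]
Step 2: flows [0=1,0=3,1->2] -> levels [9 8 3 9]
Step 3: flows [0->1,0=3,1->2] -> levels [8 8 4 9]

Answer: 8 8 4 9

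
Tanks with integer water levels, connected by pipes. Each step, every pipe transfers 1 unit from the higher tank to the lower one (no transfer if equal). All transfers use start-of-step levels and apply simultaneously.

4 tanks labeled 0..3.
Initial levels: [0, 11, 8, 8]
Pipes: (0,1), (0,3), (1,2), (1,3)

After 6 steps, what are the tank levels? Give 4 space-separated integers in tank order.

Answer: 6 8 7 6

Derivation:
Step 1: flows [1->0,3->0,1->2,1->3] -> levels [2 8 9 8]
Step 2: flows [1->0,3->0,2->1,1=3] -> levels [4 8 8 7]
Step 3: flows [1->0,3->0,1=2,1->3] -> levels [6 6 8 7]
Step 4: flows [0=1,3->0,2->1,3->1] -> levels [7 8 7 5]
Step 5: flows [1->0,0->3,1->2,1->3] -> levels [7 5 8 7]
Step 6: flows [0->1,0=3,2->1,3->1] -> levels [6 8 7 6]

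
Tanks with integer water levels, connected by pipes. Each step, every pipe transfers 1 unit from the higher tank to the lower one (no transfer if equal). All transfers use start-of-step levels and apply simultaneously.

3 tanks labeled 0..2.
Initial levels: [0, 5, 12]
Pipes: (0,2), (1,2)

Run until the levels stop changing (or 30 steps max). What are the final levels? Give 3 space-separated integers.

Step 1: flows [2->0,2->1] -> levels [1 6 10]
Step 2: flows [2->0,2->1] -> levels [2 7 8]
Step 3: flows [2->0,2->1] -> levels [3 8 6]
Step 4: flows [2->0,1->2] -> levels [4 7 6]
Step 5: flows [2->0,1->2] -> levels [5 6 6]
Step 6: flows [2->0,1=2] -> levels [6 6 5]
Step 7: flows [0->2,1->2] -> levels [5 5 7]
Step 8: flows [2->0,2->1] -> levels [6 6 5]
  -> period-2 cycle: step 8 state = step 6 state; never stabilizes
  -> state at step 30: (30-6) mod 2 = 0, same as step 6 -> [6 6 5]

Answer: 6 6 5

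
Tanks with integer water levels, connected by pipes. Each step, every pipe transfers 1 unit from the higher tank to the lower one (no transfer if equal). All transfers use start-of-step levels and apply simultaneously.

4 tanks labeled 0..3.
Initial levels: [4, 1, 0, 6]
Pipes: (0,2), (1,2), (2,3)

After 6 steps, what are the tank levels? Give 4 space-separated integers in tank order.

Answer: 3 3 2 3

Derivation:
Step 1: flows [0->2,1->2,3->2] -> levels [3 0 3 5]
Step 2: flows [0=2,2->1,3->2] -> levels [3 1 3 4]
Step 3: flows [0=2,2->1,3->2] -> levels [3 2 3 3]
Step 4: flows [0=2,2->1,2=3] -> levels [3 3 2 3]
Step 5: flows [0->2,1->2,3->2] -> levels [2 2 5 2]
Step 6: flows [2->0,2->1,2->3] -> levels [3 3 2 3]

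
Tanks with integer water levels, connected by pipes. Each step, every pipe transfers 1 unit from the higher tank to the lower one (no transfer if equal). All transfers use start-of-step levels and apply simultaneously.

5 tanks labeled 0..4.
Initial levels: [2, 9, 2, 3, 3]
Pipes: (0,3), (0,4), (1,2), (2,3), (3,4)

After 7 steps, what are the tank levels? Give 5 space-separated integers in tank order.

Step 1: flows [3->0,4->0,1->2,3->2,3=4] -> levels [4 8 4 1 2]
Step 2: flows [0->3,0->4,1->2,2->3,4->3] -> levels [2 7 4 4 2]
Step 3: flows [3->0,0=4,1->2,2=3,3->4] -> levels [3 6 5 2 3]
Step 4: flows [0->3,0=4,1->2,2->3,4->3] -> levels [2 5 5 5 2]
Step 5: flows [3->0,0=4,1=2,2=3,3->4] -> levels [3 5 5 3 3]
Step 6: flows [0=3,0=4,1=2,2->3,3=4] -> levels [3 5 4 4 3]
Step 7: flows [3->0,0=4,1->2,2=3,3->4] -> levels [4 4 5 2 4]

Answer: 4 4 5 2 4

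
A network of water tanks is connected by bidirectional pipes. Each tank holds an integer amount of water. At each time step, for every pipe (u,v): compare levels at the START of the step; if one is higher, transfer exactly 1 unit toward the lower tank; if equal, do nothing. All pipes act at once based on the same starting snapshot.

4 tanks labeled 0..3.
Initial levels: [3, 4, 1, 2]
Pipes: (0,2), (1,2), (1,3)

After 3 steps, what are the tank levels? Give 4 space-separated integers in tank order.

Step 1: flows [0->2,1->2,1->3] -> levels [2 2 3 3]
Step 2: flows [2->0,2->1,3->1] -> levels [3 4 1 2]
  -> period-2 cycle: step 2 state = step 0 state
  -> state at step 3: (3-0) mod 2 = 1, same as step 1 -> [2 2 3 3]

Answer: 2 2 3 3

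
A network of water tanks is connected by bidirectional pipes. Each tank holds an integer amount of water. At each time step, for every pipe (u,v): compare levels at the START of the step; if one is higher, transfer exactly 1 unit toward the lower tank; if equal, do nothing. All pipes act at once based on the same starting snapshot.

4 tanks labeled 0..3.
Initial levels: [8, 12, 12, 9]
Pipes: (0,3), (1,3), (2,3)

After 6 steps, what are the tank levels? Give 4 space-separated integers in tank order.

Answer: 10 10 10 11

Derivation:
Step 1: flows [3->0,1->3,2->3] -> levels [9 11 11 10]
Step 2: flows [3->0,1->3,2->3] -> levels [10 10 10 11]
Step 3: flows [3->0,3->1,3->2] -> levels [11 11 11 8]
Step 4: flows [0->3,1->3,2->3] -> levels [10 10 10 11]
  -> period-2 cycle: step 4 state = step 2 state
  -> state at step 6: (6-2) mod 2 = 0, same as step 2 -> [10 10 10 11]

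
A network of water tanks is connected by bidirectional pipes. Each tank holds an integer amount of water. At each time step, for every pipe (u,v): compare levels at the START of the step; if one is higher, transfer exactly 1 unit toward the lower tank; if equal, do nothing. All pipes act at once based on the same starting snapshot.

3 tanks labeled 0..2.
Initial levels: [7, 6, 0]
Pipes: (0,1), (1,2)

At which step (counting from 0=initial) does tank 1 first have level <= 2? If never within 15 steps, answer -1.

Step 1: flows [0->1,1->2] -> levels [6 6 1]
Step 2: flows [0=1,1->2] -> levels [6 5 2]
Step 3: flows [0->1,1->2] -> levels [5 5 3]
Step 4: flows [0=1,1->2] -> levels [5 4 4]
Step 5: flows [0->1,1=2] -> levels [4 5 4]
Step 6: flows [1->0,1->2] -> levels [5 3 5]
Step 7: flows [0->1,2->1] -> levels [4 5 4]
  -> period-2 cycle (repeats step 5); tank 1 never drops to <=2
Tank 1 never reaches <=2 within 15 steps

Answer: -1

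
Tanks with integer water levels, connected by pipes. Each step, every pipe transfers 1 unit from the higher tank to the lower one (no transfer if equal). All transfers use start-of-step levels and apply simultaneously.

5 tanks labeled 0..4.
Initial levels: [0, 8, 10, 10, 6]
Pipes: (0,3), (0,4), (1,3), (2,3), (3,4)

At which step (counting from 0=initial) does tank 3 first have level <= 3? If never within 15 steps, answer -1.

Answer: -1

Derivation:
Step 1: flows [3->0,4->0,3->1,2=3,3->4] -> levels [2 9 10 7 6]
Step 2: flows [3->0,4->0,1->3,2->3,3->4] -> levels [4 8 9 7 6]
Step 3: flows [3->0,4->0,1->3,2->3,3->4] -> levels [6 7 8 7 6]
Step 4: flows [3->0,0=4,1=3,2->3,3->4] -> levels [7 7 7 6 7]
Step 5: flows [0->3,0=4,1->3,2->3,4->3] -> levels [6 6 6 10 6]
Step 6: flows [3->0,0=4,3->1,3->2,3->4] -> levels [7 7 7 6 7]
  -> period-2 cycle (repeats step 4); tank 3 never drops to <=3
Tank 3 never reaches <=3 within 15 steps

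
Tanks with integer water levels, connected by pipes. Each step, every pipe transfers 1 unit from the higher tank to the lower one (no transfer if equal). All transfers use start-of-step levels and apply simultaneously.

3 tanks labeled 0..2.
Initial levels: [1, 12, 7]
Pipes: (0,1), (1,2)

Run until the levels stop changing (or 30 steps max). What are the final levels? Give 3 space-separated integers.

Answer: 7 6 7

Derivation:
Step 1: flows [1->0,1->2] -> levels [2 10 8]
Step 2: flows [1->0,1->2] -> levels [3 8 9]
Step 3: flows [1->0,2->1] -> levels [4 8 8]
Step 4: flows [1->0,1=2] -> levels [5 7 8]
Step 5: flows [1->0,2->1] -> levels [6 7 7]
Step 6: flows [1->0,1=2] -> levels [7 6 7]
Step 7: flows [0->1,2->1] -> levels [6 8 6]
Step 8: flows [1->0,1->2] -> levels [7 6 7]
  -> period-2 cycle: step 8 state = step 6 state; never stabilizes
  -> state at step 30: (30-6) mod 2 = 0, same as step 6 -> [7 6 7]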